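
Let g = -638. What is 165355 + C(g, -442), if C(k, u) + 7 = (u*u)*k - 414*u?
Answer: -124293896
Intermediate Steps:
C(k, u) = -7 - 414*u + k*u² (C(k, u) = -7 + ((u*u)*k - 414*u) = -7 + (u²*k - 414*u) = -7 + (k*u² - 414*u) = -7 + (-414*u + k*u²) = -7 - 414*u + k*u²)
165355 + C(g, -442) = 165355 + (-7 - 414*(-442) - 638*(-442)²) = 165355 + (-7 + 182988 - 638*195364) = 165355 + (-7 + 182988 - 124642232) = 165355 - 124459251 = -124293896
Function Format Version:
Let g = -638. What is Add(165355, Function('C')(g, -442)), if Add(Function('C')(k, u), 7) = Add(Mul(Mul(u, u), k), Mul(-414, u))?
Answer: -124293896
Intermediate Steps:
Function('C')(k, u) = Add(-7, Mul(-414, u), Mul(k, Pow(u, 2))) (Function('C')(k, u) = Add(-7, Add(Mul(Mul(u, u), k), Mul(-414, u))) = Add(-7, Add(Mul(Pow(u, 2), k), Mul(-414, u))) = Add(-7, Add(Mul(k, Pow(u, 2)), Mul(-414, u))) = Add(-7, Add(Mul(-414, u), Mul(k, Pow(u, 2)))) = Add(-7, Mul(-414, u), Mul(k, Pow(u, 2))))
Add(165355, Function('C')(g, -442)) = Add(165355, Add(-7, Mul(-414, -442), Mul(-638, Pow(-442, 2)))) = Add(165355, Add(-7, 182988, Mul(-638, 195364))) = Add(165355, Add(-7, 182988, -124642232)) = Add(165355, -124459251) = -124293896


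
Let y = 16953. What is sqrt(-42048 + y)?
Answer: I*sqrt(25095) ≈ 158.41*I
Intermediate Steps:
sqrt(-42048 + y) = sqrt(-42048 + 16953) = sqrt(-25095) = I*sqrt(25095)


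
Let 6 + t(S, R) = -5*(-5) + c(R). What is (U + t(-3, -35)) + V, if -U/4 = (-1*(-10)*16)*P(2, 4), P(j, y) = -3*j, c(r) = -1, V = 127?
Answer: 3985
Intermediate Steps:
t(S, R) = 18 (t(S, R) = -6 + (-5*(-5) - 1) = -6 + (25 - 1) = -6 + 24 = 18)
U = 3840 (U = -4*-1*(-10)*16*(-3*2) = -4*10*16*(-6) = -640*(-6) = -4*(-960) = 3840)
(U + t(-3, -35)) + V = (3840 + 18) + 127 = 3858 + 127 = 3985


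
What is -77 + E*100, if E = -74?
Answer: -7477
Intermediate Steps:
-77 + E*100 = -77 - 74*100 = -77 - 7400 = -7477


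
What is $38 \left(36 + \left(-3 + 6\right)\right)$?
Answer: $1482$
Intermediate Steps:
$38 \left(36 + \left(-3 + 6\right)\right) = 38 \left(36 + 3\right) = 38 \cdot 39 = 1482$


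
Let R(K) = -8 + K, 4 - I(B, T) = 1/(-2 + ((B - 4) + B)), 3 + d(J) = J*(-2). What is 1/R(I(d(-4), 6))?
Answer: -4/17 ≈ -0.23529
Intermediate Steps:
d(J) = -3 - 2*J (d(J) = -3 + J*(-2) = -3 - 2*J)
I(B, T) = 4 - 1/(-6 + 2*B) (I(B, T) = 4 - 1/(-2 + ((B - 4) + B)) = 4 - 1/(-2 + ((-4 + B) + B)) = 4 - 1/(-2 + (-4 + 2*B)) = 4 - 1/(-6 + 2*B))
1/R(I(d(-4), 6)) = 1/(-8 + (-25 + 8*(-3 - 2*(-4)))/(2*(-3 + (-3 - 2*(-4))))) = 1/(-8 + (-25 + 8*(-3 + 8))/(2*(-3 + (-3 + 8)))) = 1/(-8 + (-25 + 8*5)/(2*(-3 + 5))) = 1/(-8 + (1/2)*(-25 + 40)/2) = 1/(-8 + (1/2)*(1/2)*15) = 1/(-8 + 15/4) = 1/(-17/4) = -4/17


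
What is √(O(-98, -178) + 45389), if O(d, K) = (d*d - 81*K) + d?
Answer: √69313 ≈ 263.27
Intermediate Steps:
O(d, K) = d + d² - 81*K (O(d, K) = (d² - 81*K) + d = d + d² - 81*K)
√(O(-98, -178) + 45389) = √((-98 + (-98)² - 81*(-178)) + 45389) = √((-98 + 9604 + 14418) + 45389) = √(23924 + 45389) = √69313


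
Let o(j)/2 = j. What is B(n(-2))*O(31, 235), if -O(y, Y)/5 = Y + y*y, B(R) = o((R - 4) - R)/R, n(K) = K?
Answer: -23920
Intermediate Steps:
o(j) = 2*j
B(R) = -8/R (B(R) = (2*((R - 4) - R))/R = (2*((-4 + R) - R))/R = (2*(-4))/R = -8/R)
O(y, Y) = -5*Y - 5*y**2 (O(y, Y) = -5*(Y + y*y) = -5*(Y + y**2) = -5*Y - 5*y**2)
B(n(-2))*O(31, 235) = (-8/(-2))*(-5*235 - 5*31**2) = (-8*(-1/2))*(-1175 - 5*961) = 4*(-1175 - 4805) = 4*(-5980) = -23920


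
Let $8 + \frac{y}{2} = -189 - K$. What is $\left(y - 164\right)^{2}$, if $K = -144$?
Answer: $72900$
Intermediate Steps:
$y = -106$ ($y = -16 + 2 \left(-189 - -144\right) = -16 + 2 \left(-189 + 144\right) = -16 + 2 \left(-45\right) = -16 - 90 = -106$)
$\left(y - 164\right)^{2} = \left(-106 - 164\right)^{2} = \left(-270\right)^{2} = 72900$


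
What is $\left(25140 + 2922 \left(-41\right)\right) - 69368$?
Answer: $-164030$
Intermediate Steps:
$\left(25140 + 2922 \left(-41\right)\right) - 69368 = \left(25140 - 119802\right) - 69368 = -94662 - 69368 = -164030$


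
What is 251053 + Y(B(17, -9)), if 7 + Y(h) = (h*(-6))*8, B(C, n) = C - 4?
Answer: 250422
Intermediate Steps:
B(C, n) = -4 + C
Y(h) = -7 - 48*h (Y(h) = -7 + (h*(-6))*8 = -7 - 6*h*8 = -7 - 48*h)
251053 + Y(B(17, -9)) = 251053 + (-7 - 48*(-4 + 17)) = 251053 + (-7 - 48*13) = 251053 + (-7 - 624) = 251053 - 631 = 250422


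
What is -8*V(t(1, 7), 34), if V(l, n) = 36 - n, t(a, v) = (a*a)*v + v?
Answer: -16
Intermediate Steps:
t(a, v) = v + v*a**2 (t(a, v) = a**2*v + v = v*a**2 + v = v + v*a**2)
-8*V(t(1, 7), 34) = -8*(36 - 1*34) = -8*(36 - 34) = -8*2 = -16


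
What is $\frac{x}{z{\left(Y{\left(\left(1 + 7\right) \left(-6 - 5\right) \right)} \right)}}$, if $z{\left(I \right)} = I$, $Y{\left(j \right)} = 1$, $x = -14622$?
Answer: $-14622$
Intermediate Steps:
$\frac{x}{z{\left(Y{\left(\left(1 + 7\right) \left(-6 - 5\right) \right)} \right)}} = - \frac{14622}{1} = \left(-14622\right) 1 = -14622$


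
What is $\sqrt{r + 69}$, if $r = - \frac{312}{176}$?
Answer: $\frac{\sqrt{32538}}{22} \approx 8.1992$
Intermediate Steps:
$r = - \frac{39}{22}$ ($r = \left(-312\right) \frac{1}{176} = - \frac{39}{22} \approx -1.7727$)
$\sqrt{r + 69} = \sqrt{- \frac{39}{22} + 69} = \sqrt{\frac{1479}{22}} = \frac{\sqrt{32538}}{22}$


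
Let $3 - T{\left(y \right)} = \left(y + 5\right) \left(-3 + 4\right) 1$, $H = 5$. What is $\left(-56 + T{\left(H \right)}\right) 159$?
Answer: $-10017$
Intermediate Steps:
$T{\left(y \right)} = -2 - y$ ($T{\left(y \right)} = 3 - \left(y + 5\right) \left(-3 + 4\right) 1 = 3 - \left(5 + y\right) 1 \cdot 1 = 3 - \left(5 + y\right) 1 = 3 - \left(5 + y\right) = -2 - y$)
$\left(-56 + T{\left(H \right)}\right) 159 = \left(-56 - 7\right) 159 = \left(-63\right) 159 = -10017$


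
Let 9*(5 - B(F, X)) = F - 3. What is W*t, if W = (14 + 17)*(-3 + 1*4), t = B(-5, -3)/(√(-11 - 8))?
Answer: -1643*I*√19/171 ≈ -41.881*I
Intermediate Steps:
B(F, X) = 16/3 - F/9 (B(F, X) = 5 - (F - 3)/9 = 5 - (-3 + F)/9 = 5 + (⅓ - F/9) = 16/3 - F/9)
t = -53*I*√19/171 (t = (16/3 - ⅑*(-5))/(√(-11 - 8)) = (16/3 + 5/9)/(√(-19)) = 53/(9*((I*√19))) = 53*(-I*√19/19)/9 = -53*I*√19/171 ≈ -1.351*I)
W = 31 (W = 31*(-3 + 4) = 31*1 = 31)
W*t = 31*(-53*I*√19/171) = -1643*I*√19/171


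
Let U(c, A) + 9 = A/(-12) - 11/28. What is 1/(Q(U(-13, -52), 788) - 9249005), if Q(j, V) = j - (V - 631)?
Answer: -84/776930033 ≈ -1.0812e-7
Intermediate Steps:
U(c, A) = -263/28 - A/12 (U(c, A) = -9 + (A/(-12) - 11/28) = -9 + (A*(-1/12) - 11*1/28) = -9 + (-A/12 - 11/28) = -9 + (-11/28 - A/12) = -263/28 - A/12)
Q(j, V) = 631 + j - V (Q(j, V) = j - (-631 + V) = j + (631 - V) = 631 + j - V)
1/(Q(U(-13, -52), 788) - 9249005) = 1/((631 + (-263/28 - 1/12*(-52)) - 1*788) - 9249005) = 1/((631 + (-263/28 + 13/3) - 788) - 9249005) = 1/((631 - 425/84 - 788) - 9249005) = 1/(-13613/84 - 9249005) = 1/(-776930033/84) = -84/776930033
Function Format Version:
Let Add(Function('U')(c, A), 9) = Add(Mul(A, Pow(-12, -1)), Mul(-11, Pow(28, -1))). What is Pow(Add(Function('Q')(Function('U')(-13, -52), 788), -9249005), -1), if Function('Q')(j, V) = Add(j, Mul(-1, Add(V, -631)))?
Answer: Rational(-84, 776930033) ≈ -1.0812e-7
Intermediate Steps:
Function('U')(c, A) = Add(Rational(-263, 28), Mul(Rational(-1, 12), A)) (Function('U')(c, A) = Add(-9, Add(Mul(A, Pow(-12, -1)), Mul(-11, Pow(28, -1)))) = Add(-9, Add(Mul(A, Rational(-1, 12)), Mul(-11, Rational(1, 28)))) = Add(-9, Add(Mul(Rational(-1, 12), A), Rational(-11, 28))) = Add(-9, Add(Rational(-11, 28), Mul(Rational(-1, 12), A))) = Add(Rational(-263, 28), Mul(Rational(-1, 12), A)))
Function('Q')(j, V) = Add(631, j, Mul(-1, V)) (Function('Q')(j, V) = Add(j, Mul(-1, Add(-631, V))) = Add(j, Add(631, Mul(-1, V))) = Add(631, j, Mul(-1, V)))
Pow(Add(Function('Q')(Function('U')(-13, -52), 788), -9249005), -1) = Pow(Add(Add(631, Add(Rational(-263, 28), Mul(Rational(-1, 12), -52)), Mul(-1, 788)), -9249005), -1) = Pow(Add(Add(631, Add(Rational(-263, 28), Rational(13, 3)), -788), -9249005), -1) = Pow(Add(Add(631, Rational(-425, 84), -788), -9249005), -1) = Pow(Add(Rational(-13613, 84), -9249005), -1) = Pow(Rational(-776930033, 84), -1) = Rational(-84, 776930033)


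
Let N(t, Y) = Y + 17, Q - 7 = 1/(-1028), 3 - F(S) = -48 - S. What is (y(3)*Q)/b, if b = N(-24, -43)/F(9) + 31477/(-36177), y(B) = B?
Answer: -433822525/26930002 ≈ -16.109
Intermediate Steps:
F(S) = 51 + S (F(S) = 3 - (-48 - S) = 3 + (48 + S) = 51 + S)
Q = 7195/1028 (Q = 7 + 1/(-1028) = 7 - 1/1028 = 7195/1028 ≈ 6.9990)
N(t, Y) = 17 + Y
b = -157179/120590 (b = (17 - 43)/(51 + 9) + 31477/(-36177) = -26/60 + 31477*(-1/36177) = -26*1/60 - 31477/36177 = -13/30 - 31477/36177 = -157179/120590 ≈ -1.3034)
(y(3)*Q)/b = (3*(7195/1028))/(-157179/120590) = (21585/1028)*(-120590/157179) = -433822525/26930002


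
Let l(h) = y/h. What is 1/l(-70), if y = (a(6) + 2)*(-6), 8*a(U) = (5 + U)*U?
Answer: 140/123 ≈ 1.1382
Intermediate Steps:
a(U) = U*(5 + U)/8 (a(U) = ((5 + U)*U)/8 = (U*(5 + U))/8 = U*(5 + U)/8)
y = -123/2 (y = ((⅛)*6*(5 + 6) + 2)*(-6) = ((⅛)*6*11 + 2)*(-6) = (33/4 + 2)*(-6) = (41/4)*(-6) = -123/2 ≈ -61.500)
l(h) = -123/(2*h)
1/l(-70) = 1/(-123/2/(-70)) = 1/(-123/2*(-1/70)) = 1/(123/140) = 140/123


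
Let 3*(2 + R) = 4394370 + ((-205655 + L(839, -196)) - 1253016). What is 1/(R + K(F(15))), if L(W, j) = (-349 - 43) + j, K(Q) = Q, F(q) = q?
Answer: 3/2935150 ≈ 1.0221e-6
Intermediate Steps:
L(W, j) = -392 + j
R = 2935105/3 (R = -2 + (4394370 + ((-205655 + (-392 - 196)) - 1253016))/3 = -2 + (4394370 + ((-205655 - 588) - 1253016))/3 = -2 + (4394370 + (-206243 - 1253016))/3 = -2 + (4394370 - 1459259)/3 = -2 + (⅓)*2935111 = -2 + 2935111/3 = 2935105/3 ≈ 9.7837e+5)
1/(R + K(F(15))) = 1/(2935105/3 + 15) = 1/(2935150/3) = 3/2935150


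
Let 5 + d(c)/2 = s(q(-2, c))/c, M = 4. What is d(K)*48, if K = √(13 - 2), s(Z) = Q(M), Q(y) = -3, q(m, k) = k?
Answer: -480 - 288*√11/11 ≈ -566.83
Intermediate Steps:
s(Z) = -3
K = √11 ≈ 3.3166
d(c) = -10 - 6/c (d(c) = -10 + 2*(-3/c) = -10 - 6/c)
d(K)*48 = (-10 - 6*√11/11)*48 = -480 - 288*√11/11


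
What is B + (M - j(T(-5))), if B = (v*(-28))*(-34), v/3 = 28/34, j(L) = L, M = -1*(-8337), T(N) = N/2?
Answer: 21383/2 ≈ 10692.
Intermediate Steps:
T(N) = N/2 (T(N) = N*(1/2) = N/2)
M = 8337
v = 42/17 (v = 3*(28/34) = 3*(28*(1/34)) = 3*(14/17) = 42/17 ≈ 2.4706)
B = 2352 (B = ((42/17)*(-28))*(-34) = -1176/17*(-34) = 2352)
B + (M - j(T(-5))) = 2352 + (8337 - (-5)/2) = 2352 + (8337 - 1*(-5/2)) = 2352 + (8337 + 5/2) = 2352 + 16679/2 = 21383/2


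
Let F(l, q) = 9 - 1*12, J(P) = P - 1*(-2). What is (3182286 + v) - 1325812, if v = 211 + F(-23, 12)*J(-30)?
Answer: 1856769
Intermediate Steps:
J(P) = 2 + P (J(P) = P + 2 = 2 + P)
F(l, q) = -3 (F(l, q) = 9 - 12 = -3)
v = 295 (v = 211 - 3*(2 - 30) = 211 - 3*(-28) = 211 + 84 = 295)
(3182286 + v) - 1325812 = (3182286 + 295) - 1325812 = 3182581 - 1325812 = 1856769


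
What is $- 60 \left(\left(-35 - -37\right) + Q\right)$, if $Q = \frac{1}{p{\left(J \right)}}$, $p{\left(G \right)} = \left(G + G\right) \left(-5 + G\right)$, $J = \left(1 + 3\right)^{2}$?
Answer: $- \frac{10575}{88} \approx -120.17$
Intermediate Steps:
$J = 16$ ($J = 4^{2} = 16$)
$p{\left(G \right)} = 2 G \left(-5 + G\right)$
$Q = \frac{1}{352}$ ($Q = \frac{1}{2 \cdot 16 \left(-5 + 16\right)} = \frac{1}{2 \cdot 16 \cdot 11} = \frac{1}{352} \approx 0.0028409$)
$- 60 \left(\left(-35 - -37\right) + Q\right) = - 60 \left(\left(-35 - -37\right) + \frac{1}{352}\right) = - 60 \left(\left(-35 + 37\right) + \frac{1}{352}\right) = - 60 \left(2 + \frac{1}{352}\right) = \left(-60\right) \frac{705}{352} = - \frac{10575}{88}$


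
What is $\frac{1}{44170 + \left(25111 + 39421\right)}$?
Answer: $\frac{1}{108702} \approx 9.1995 \cdot 10^{-6}$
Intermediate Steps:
$\frac{1}{44170 + \left(25111 + 39421\right)} = \frac{1}{44170 + 64532} = \frac{1}{108702}$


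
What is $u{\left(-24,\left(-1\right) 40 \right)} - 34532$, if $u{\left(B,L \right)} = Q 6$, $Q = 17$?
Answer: $-34430$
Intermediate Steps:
$u{\left(B,L \right)} = 102$ ($u{\left(B,L \right)} = 17 \cdot 6 = 102$)
$u{\left(-24,\left(-1\right) 40 \right)} - 34532 = 102 - 34532 = -34430$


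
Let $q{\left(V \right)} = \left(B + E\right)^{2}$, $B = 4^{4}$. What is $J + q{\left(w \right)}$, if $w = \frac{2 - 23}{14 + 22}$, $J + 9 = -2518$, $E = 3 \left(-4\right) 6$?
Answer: $31329$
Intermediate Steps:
$E = -72$ ($E = \left(-12\right) 6 = -72$)
$J = -2527$ ($J = -9 - 2518 = -2527$)
$B = 256$
$w = - \frac{7}{12}$ ($w = - \frac{21}{36} = \left(-21\right) \frac{1}{36} = - \frac{7}{12} \approx -0.58333$)
$q{\left(V \right)} = 33856$ ($q{\left(V \right)} = \left(256 - 72\right)^{2} = 184^{2} = 33856$)
$J + q{\left(w \right)} = -2527 + 33856 = 31329$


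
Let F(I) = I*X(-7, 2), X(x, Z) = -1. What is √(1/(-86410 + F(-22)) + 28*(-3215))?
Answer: I*√167952261694317/43194 ≈ 300.03*I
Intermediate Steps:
F(I) = -I (F(I) = I*(-1) = -I)
√(1/(-86410 + F(-22)) + 28*(-3215)) = √(1/(-86410 - 1*(-22)) + 28*(-3215)) = √(1/(-86410 + 22) - 90020) = √(1/(-86388) - 90020) = √(-1/86388 - 90020) = √(-7776647761/86388) = I*√167952261694317/43194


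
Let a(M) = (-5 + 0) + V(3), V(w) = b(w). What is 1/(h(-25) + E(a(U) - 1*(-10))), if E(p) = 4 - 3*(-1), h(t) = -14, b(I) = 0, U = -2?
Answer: -⅐ ≈ -0.14286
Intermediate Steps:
V(w) = 0
a(M) = -5 (a(M) = (-5 + 0) + 0 = -5 + 0 = -5)
E(p) = 7 (E(p) = 4 + 3 = 7)
1/(h(-25) + E(a(U) - 1*(-10))) = 1/(-14 + 7) = 1/(-7) = -⅐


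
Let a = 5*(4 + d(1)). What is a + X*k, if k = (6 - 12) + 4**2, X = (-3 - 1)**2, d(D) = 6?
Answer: 210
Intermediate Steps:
X = 16 (X = (-4)**2 = 16)
a = 50 (a = 5*(4 + 6) = 5*10 = 50)
k = 10 (k = -6 + 16 = 10)
a + X*k = 50 + 16*10 = 50 + 160 = 210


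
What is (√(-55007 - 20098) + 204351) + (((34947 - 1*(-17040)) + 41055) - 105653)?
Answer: 191740 + 3*I*√8345 ≈ 1.9174e+5 + 274.05*I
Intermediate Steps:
(√(-55007 - 20098) + 204351) + (((34947 - 1*(-17040)) + 41055) - 105653) = (√(-75105) + 204351) + (((34947 + 17040) + 41055) - 105653) = (3*I*√8345 + 204351) + ((51987 + 41055) - 105653) = (204351 + 3*I*√8345) + (93042 - 105653) = (204351 + 3*I*√8345) - 12611 = 191740 + 3*I*√8345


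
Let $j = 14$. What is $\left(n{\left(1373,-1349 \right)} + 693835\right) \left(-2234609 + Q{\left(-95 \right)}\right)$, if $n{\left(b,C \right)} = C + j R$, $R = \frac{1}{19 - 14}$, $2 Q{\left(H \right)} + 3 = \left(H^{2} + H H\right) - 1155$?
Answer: $- \frac{7707964722372}{5} \approx -1.5416 \cdot 10^{12}$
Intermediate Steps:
$Q{\left(H \right)} = -579 + H^{2}$ ($Q{\left(H \right)} = - \frac{3}{2} + \frac{\left(H^{2} + H H\right) - 1155}{2} = - \frac{3}{2} + \frac{\left(H^{2} + H^{2}\right) - 1155}{2} = - \frac{3}{2} + \frac{2 H^{2} - 1155}{2} = - \frac{3}{2} + \frac{-1155 + 2 H^{2}}{2} = - \frac{3}{2} + \left(- \frac{1155}{2} + H^{2}\right) = -579 + H^{2}$)
$R = \frac{1}{5} \approx 0.2$
$n{\left(b,C \right)} = \frac{14}{5} + C$ ($n{\left(b,C \right)} = C + 14 \cdot \frac{1}{5} = C + \frac{14}{5} = \frac{14}{5} + C$)
$\left(n{\left(1373,-1349 \right)} + 693835\right) \left(-2234609 + Q{\left(-95 \right)}\right) = \left(\left(\frac{14}{5} - 1349\right) + 693835\right) \left(-2234609 - \left(579 - \left(-95\right)^{2}\right)\right) = \left(- \frac{6731}{5} + 693835\right) \left(-2234609 + \left(-579 + 9025\right)\right) = \frac{3462444 \left(-2234609 + 8446\right)}{5} = \frac{3462444}{5} \left(-2226163\right) = - \frac{7707964722372}{5}$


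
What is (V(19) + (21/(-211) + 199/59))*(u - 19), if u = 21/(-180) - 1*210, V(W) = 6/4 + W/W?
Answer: -2232839/1688 ≈ -1322.8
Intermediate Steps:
V(W) = 5/2 (V(W) = 6*(1/4) + 1 = 3/2 + 1 = 5/2)
u = -12607/60 (u = 21*(-1/180) - 210 = -7/60 - 210 = -12607/60 ≈ -210.12)
(V(19) + (21/(-211) + 199/59))*(u - 19) = (5/2 + (21/(-211) + 199/59))*(-12607/60 - 19) = (5/2 + (21*(-1/211) + 199*(1/59)))*(-13747/60) = (5/2 + (-21/211 + 199/59))*(-13747/60) = (5/2 + 40750/12449)*(-13747/60) = (143745/24898)*(-13747/60) = -2232839/1688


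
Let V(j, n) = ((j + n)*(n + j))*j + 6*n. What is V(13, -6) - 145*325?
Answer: -46524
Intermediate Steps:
V(j, n) = 6*n + j*(j + n)² (V(j, n) = ((j + n)*(j + n))*j + 6*n = (j + n)²*j + 6*n = j*(j + n)² + 6*n = 6*n + j*(j + n)²)
V(13, -6) - 145*325 = (6*(-6) + 13*(13 - 6)²) - 145*325 = (-36 + 13*7²) - 47125 = (-36 + 13*49) - 47125 = (-36 + 637) - 47125 = 601 - 47125 = -46524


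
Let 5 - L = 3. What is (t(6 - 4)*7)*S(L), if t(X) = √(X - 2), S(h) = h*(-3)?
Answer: 0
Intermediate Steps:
L = 2 (L = 5 - 1*3 = 5 - 3 = 2)
S(h) = -3*h
t(X) = √(-2 + X)
(t(6 - 4)*7)*S(L) = (√(-2 + (6 - 4))*7)*(-3*2) = (√(-2 + 2)*7)*(-6) = (√0*7)*(-6) = (0*7)*(-6) = 0*(-6) = 0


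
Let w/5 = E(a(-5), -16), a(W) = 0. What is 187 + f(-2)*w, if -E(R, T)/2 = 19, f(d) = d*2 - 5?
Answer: 1897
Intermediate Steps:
f(d) = -5 + 2*d (f(d) = 2*d - 5 = -5 + 2*d)
E(R, T) = -38 (E(R, T) = -2*19 = -38)
w = -190 (w = 5*(-38) = -190)
187 + f(-2)*w = 187 + (-5 + 2*(-2))*(-190) = 187 + (-5 - 4)*(-190) = 187 - 9*(-190) = 187 + 1710 = 1897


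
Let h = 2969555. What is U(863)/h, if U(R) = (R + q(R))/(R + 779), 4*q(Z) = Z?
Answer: 863/3900807448 ≈ 2.2124e-7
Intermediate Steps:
q(Z) = Z/4
U(R) = 5*R/(4*(779 + R)) (U(R) = (R + R/4)/(R + 779) = (5*R/4)/(779 + R) = 5*R/(4*(779 + R)))
U(863)/h = ((5/4)*863/(779 + 863))/2969555 = ((5/4)*863/1642)*(1/2969555) = ((5/4)*863*(1/1642))*(1/2969555) = (4315/6568)*(1/2969555) = 863/3900807448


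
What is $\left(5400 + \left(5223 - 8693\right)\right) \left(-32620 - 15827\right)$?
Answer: $-93502710$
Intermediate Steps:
$\left(5400 + \left(5223 - 8693\right)\right) \left(-32620 - 15827\right) = \left(5400 + \left(5223 - 8693\right)\right) \left(-48447\right) = \left(5400 - 3470\right) \left(-48447\right) = 1930 \left(-48447\right) = -93502710$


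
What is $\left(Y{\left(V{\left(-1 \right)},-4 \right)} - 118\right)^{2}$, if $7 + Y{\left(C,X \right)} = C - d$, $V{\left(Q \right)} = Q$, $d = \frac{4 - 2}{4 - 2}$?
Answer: $16129$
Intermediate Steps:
$d = 1$ ($d = \frac{2}{2} = 2 \cdot \frac{1}{2} = 1$)
$Y{\left(C,X \right)} = -8 + C$ ($Y{\left(C,X \right)} = -7 + \left(C - 1\right) = -7 + \left(-1 + C\right) = -8 + C$)
$\left(Y{\left(V{\left(-1 \right)},-4 \right)} - 118\right)^{2} = \left(\left(-8 - 1\right) - 118\right)^{2} = \left(-9 - 118\right)^{2} = \left(-127\right)^{2} = 16129$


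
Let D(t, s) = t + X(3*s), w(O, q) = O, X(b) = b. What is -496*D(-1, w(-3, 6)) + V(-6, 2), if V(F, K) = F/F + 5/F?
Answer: 29761/6 ≈ 4960.2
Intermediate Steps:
D(t, s) = t + 3*s
V(F, K) = 1 + 5/F
-496*D(-1, w(-3, 6)) + V(-6, 2) = -496*(-1 + 3*(-3)) + (5 - 6)/(-6) = -496*(-1 - 9) - ⅙*(-1) = -496*(-10) + ⅙ = 4960 + ⅙ = 29761/6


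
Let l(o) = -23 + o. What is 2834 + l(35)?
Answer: 2846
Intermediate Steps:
2834 + l(35) = 2834 + (-23 + 35) = 2834 + 12 = 2846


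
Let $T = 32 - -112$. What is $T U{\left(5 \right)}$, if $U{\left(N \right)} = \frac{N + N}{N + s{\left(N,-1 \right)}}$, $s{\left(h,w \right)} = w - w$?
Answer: $288$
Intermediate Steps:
$s{\left(h,w \right)} = 0$
$U{\left(N \right)} = 2$ ($U{\left(N \right)} = \frac{N + N}{N + 0} = \frac{2 N}{N} = 2$)
$T = 144$ ($T = 32 + 112 = 144$)
$T U{\left(5 \right)} = 144 \cdot 2 = 288$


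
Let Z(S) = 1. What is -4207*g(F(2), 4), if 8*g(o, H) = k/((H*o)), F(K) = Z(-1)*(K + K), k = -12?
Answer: 12621/32 ≈ 394.41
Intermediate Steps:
F(K) = 2*K (F(K) = 1*(K + K) = 1*(2*K) = 2*K)
g(o, H) = -3/(2*H*o) (g(o, H) = (-12*1/(H*o))/8 = (-12/(H*o))/8 = -3/(2*H*o))
-4207*g(F(2), 4) = -(-12621)/(2*4*(2*2)) = -(-12621)/(2*4*4) = -4207*(-3/32) = 12621/32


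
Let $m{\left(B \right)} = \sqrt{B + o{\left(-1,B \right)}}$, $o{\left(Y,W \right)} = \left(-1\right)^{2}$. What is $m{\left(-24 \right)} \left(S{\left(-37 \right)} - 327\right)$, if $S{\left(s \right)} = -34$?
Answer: $- 361 i \sqrt{23} \approx - 1731.3 i$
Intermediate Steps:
$o{\left(Y,W \right)} = 1$
$m{\left(B \right)} = \sqrt{1 + B}$ ($m{\left(B \right)} = \sqrt{B + 1} = \sqrt{1 + B}$)
$m{\left(-24 \right)} \left(S{\left(-37 \right)} - 327\right) = \sqrt{1 - 24} \left(-34 - 327\right) = \sqrt{-23} \left(-361\right) = i \sqrt{23} \left(-361\right) = - 361 i \sqrt{23}$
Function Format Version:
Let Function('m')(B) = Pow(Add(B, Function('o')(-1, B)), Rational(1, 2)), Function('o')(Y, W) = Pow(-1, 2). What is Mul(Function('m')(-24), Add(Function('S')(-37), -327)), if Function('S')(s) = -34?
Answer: Mul(-361, I, Pow(23, Rational(1, 2))) ≈ Mul(-1731.3, I)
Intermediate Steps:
Function('o')(Y, W) = 1
Function('m')(B) = Pow(Add(1, B), Rational(1, 2)) (Function('m')(B) = Pow(Add(B, 1), Rational(1, 2)) = Pow(Add(1, B), Rational(1, 2)))
Mul(Function('m')(-24), Add(Function('S')(-37), -327)) = Mul(Pow(Add(1, -24), Rational(1, 2)), Add(-34, -327)) = Mul(Pow(-23, Rational(1, 2)), -361) = Mul(Mul(I, Pow(23, Rational(1, 2))), -361) = Mul(-361, I, Pow(23, Rational(1, 2)))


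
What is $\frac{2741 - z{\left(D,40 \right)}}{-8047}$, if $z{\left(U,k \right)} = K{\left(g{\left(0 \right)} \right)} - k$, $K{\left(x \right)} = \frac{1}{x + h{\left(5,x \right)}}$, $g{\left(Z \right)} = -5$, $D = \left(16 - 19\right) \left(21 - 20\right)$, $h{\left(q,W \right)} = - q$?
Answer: $- \frac{27811}{80470} \approx -0.34561$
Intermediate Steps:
$D = -3$ ($D = \left(-3\right) 1 = -3$)
$K{\left(x \right)} = \frac{1}{-5 + x}$ ($K{\left(x \right)} = \frac{1}{x - 5} = \frac{1}{-5 + x}$)
$z{\left(U,k \right)} = - \frac{1}{10} - k$ ($z{\left(U,k \right)} = \frac{1}{-5 - 5} - k = \frac{1}{-10} - k = - \frac{1}{10} - k$)
$\frac{2741 - z{\left(D,40 \right)}}{-8047} = \frac{2741 - \left(- \frac{1}{10} - 40\right)}{-8047} = \left(2741 - \left(- \frac{1}{10} - 40\right)\right) \left(- \frac{1}{8047}\right) = \left(2741 - - \frac{401}{10}\right) \left(- \frac{1}{8047}\right) = \left(2741 + \frac{401}{10}\right) \left(- \frac{1}{8047}\right) = \frac{27811}{10} \left(- \frac{1}{8047}\right) = - \frac{27811}{80470}$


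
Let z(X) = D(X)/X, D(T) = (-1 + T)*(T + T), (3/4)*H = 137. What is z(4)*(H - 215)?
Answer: -194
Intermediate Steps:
H = 548/3 (H = (4/3)*137 = 548/3 ≈ 182.67)
D(T) = 2*T*(-1 + T) (D(T) = (-1 + T)*(2*T) = 2*T*(-1 + T))
z(X) = -2 + 2*X (z(X) = (2*X*(-1 + X))/X = -2 + 2*X)
z(4)*(H - 215) = (-2 + 2*4)*(548/3 - 215) = (-2 + 8)*(-97/3) = 6*(-97/3) = -194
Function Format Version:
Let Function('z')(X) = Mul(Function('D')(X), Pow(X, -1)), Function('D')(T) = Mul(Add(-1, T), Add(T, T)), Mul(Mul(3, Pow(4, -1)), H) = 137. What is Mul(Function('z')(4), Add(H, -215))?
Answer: -194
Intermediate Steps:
H = Rational(548, 3) (H = Mul(Rational(4, 3), 137) = Rational(548, 3) ≈ 182.67)
Function('D')(T) = Mul(2, T, Add(-1, T)) (Function('D')(T) = Mul(Add(-1, T), Mul(2, T)) = Mul(2, T, Add(-1, T)))
Function('z')(X) = Add(-2, Mul(2, X)) (Function('z')(X) = Mul(Mul(2, X, Add(-1, X)), Pow(X, -1)) = Add(-2, Mul(2, X)))
Mul(Function('z')(4), Add(H, -215)) = Mul(Add(-2, Mul(2, 4)), Add(Rational(548, 3), -215)) = Mul(Add(-2, 8), Rational(-97, 3)) = Mul(6, Rational(-97, 3)) = -194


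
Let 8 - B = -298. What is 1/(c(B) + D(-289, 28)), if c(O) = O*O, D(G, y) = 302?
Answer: 1/93938 ≈ 1.0645e-5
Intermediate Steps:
B = 306 (B = 8 - 1*(-298) = 8 + 298 = 306)
c(O) = O**2
1/(c(B) + D(-289, 28)) = 1/(306**2 + 302) = 1/(93636 + 302) = 1/93938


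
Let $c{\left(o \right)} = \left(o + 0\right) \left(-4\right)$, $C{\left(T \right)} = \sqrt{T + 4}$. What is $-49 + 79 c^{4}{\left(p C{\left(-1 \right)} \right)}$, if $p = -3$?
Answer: $14743247$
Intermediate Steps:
$C{\left(T \right)} = \sqrt{4 + T}$
$c{\left(o \right)} = - 4 o$ ($c{\left(o \right)} = o \left(-4\right) = - 4 o$)
$-49 + 79 c^{4}{\left(p C{\left(-1 \right)} \right)} = -49 + 79 \left(- 4 \left(- 3 \sqrt{4 - 1}\right)\right)^{4} = -49 + 79 \left(- 4 \left(- 3 \sqrt{3}\right)\right)^{4} = -49 + 79 \left(12 \sqrt{3}\right)^{4} = -49 + 79 \cdot 186624 = -49 + 14743296 = 14743247$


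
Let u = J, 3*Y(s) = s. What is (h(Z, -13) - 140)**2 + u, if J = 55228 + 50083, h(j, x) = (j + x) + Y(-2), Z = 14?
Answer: 1123360/9 ≈ 1.2482e+5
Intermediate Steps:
Y(s) = s/3
h(j, x) = -2/3 + j + x (h(j, x) = (j + x) + (1/3)*(-2) = (j + x) - 2/3 = -2/3 + j + x)
J = 105311
u = 105311
(h(Z, -13) - 140)**2 + u = ((-2/3 + 14 - 13) - 140)**2 + 105311 = (1/3 - 140)**2 + 105311 = (-419/3)**2 + 105311 = 175561/9 + 105311 = 1123360/9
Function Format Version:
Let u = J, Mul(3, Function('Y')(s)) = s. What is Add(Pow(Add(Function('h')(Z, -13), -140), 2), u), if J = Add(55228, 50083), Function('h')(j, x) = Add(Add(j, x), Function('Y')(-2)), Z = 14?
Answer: Rational(1123360, 9) ≈ 1.2482e+5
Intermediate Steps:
Function('Y')(s) = Mul(Rational(1, 3), s)
Function('h')(j, x) = Add(Rational(-2, 3), j, x) (Function('h')(j, x) = Add(Add(j, x), Mul(Rational(1, 3), -2)) = Add(Add(j, x), Rational(-2, 3)) = Add(Rational(-2, 3), j, x))
J = 105311
u = 105311
Add(Pow(Add(Function('h')(Z, -13), -140), 2), u) = Add(Pow(Add(Add(Rational(-2, 3), 14, -13), -140), 2), 105311) = Add(Pow(Add(Rational(1, 3), -140), 2), 105311) = Add(Pow(Rational(-419, 3), 2), 105311) = Add(Rational(175561, 9), 105311) = Rational(1123360, 9)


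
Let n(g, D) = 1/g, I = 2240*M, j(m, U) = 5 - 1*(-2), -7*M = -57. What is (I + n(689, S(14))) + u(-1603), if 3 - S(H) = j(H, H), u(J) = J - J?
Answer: 12567361/689 ≈ 18240.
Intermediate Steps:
M = 57/7 (M = -1/7*(-57) = 57/7 ≈ 8.1429)
u(J) = 0
j(m, U) = 7 (j(m, U) = 5 + 2 = 7)
S(H) = -4 (S(H) = 3 - 1*7 = 3 - 7 = -4)
I = 18240 (I = 2240*(57/7) = 18240)
(I + n(689, S(14))) + u(-1603) = (18240 + 1/689) + 0 = 12567361/689 + 0 = 12567361/689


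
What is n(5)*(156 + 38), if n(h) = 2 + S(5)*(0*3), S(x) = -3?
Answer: 388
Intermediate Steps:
n(h) = 2 (n(h) = 2 - 0*3 = 2 - 3*0 = 2 + 0 = 2)
n(5)*(156 + 38) = 2*(156 + 38) = 2*194 = 388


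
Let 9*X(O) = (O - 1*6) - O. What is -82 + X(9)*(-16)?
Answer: -214/3 ≈ -71.333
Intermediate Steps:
X(O) = -2/3 (X(O) = ((O - 1*6) - O)/9 = ((O - 6) - O)/9 = ((-6 + O) - O)/9 = (1/9)*(-6) = -2/3)
-82 + X(9)*(-16) = -82 - 2/3*(-16) = -82 + 32/3 = -214/3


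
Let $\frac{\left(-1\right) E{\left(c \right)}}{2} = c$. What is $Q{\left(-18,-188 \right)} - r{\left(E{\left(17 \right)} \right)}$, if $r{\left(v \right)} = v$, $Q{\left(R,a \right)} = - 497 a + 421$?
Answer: $93891$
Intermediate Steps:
$Q{\left(R,a \right)} = 421 - 497 a$
$E{\left(c \right)} = - 2 c$
$Q{\left(-18,-188 \right)} - r{\left(E{\left(17 \right)} \right)} = \left(421 - -93436\right) - \left(-2\right) 17 = \left(421 + 93436\right) - -34 = 93857 + 34 = 93891$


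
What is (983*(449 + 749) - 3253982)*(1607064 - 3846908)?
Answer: 4650695609712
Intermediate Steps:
(983*(449 + 749) - 3253982)*(1607064 - 3846908) = (983*1198 - 3253982)*(-2239844) = (1177634 - 3253982)*(-2239844) = -2076348*(-2239844) = 4650695609712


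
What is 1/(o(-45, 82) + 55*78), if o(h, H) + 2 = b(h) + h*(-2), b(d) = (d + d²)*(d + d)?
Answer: -1/173822 ≈ -5.7530e-6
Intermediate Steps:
b(d) = 2*d*(d + d²) (b(d) = (d + d²)*(2*d) = 2*d*(d + d²))
o(h, H) = -2 - 2*h + 2*h²*(1 + h) (o(h, H) = -2 + (2*h²*(1 + h) + h*(-2)) = -2 + (2*h²*(1 + h) - 2*h) = -2 + (-2*h + 2*h²*(1 + h)) = -2 - 2*h + 2*h²*(1 + h))
1/(o(-45, 82) + 55*78) = 1/((-2 - 2*(-45) + 2*(-45)²*(1 - 45)) + 55*78) = 1/((-2 + 90 + 2*2025*(-44)) + 4290) = 1/((-2 + 90 - 178200) + 4290) = 1/(-178112 + 4290) = 1/(-173822) = -1/173822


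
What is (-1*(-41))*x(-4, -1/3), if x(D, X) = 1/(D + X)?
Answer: -123/13 ≈ -9.4615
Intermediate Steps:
(-1*(-41))*x(-4, -1/3) = (-1*(-41))/(-4 - 1/3) = 41/(-4 - 1*⅓) = 41/(-4 - ⅓) = 41/(-13/3) = 41*(-3/13) = -123/13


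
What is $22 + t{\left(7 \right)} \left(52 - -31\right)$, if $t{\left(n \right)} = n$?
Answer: $603$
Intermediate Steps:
$22 + t{\left(7 \right)} \left(52 - -31\right) = 22 + 7 \left(52 - -31\right) = 22 + 7 \left(52 + 31\right) = 22 + 7 \cdot 83 = 22 + 581 = 603$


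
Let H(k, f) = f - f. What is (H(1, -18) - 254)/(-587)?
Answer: 254/587 ≈ 0.43271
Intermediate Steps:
H(k, f) = 0
(H(1, -18) - 254)/(-587) = (0 - 254)/(-587) = -254*(-1/587) = 254/587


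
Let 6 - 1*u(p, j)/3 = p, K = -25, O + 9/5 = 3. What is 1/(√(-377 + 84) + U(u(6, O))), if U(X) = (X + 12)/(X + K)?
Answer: -300/183269 - 625*I*√293/183269 ≈ -0.0016369 - 0.058375*I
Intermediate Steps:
O = 6/5 (O = -9/5 + 3 = 6/5 ≈ 1.2000)
u(p, j) = 18 - 3*p
U(X) = (12 + X)/(-25 + X) (U(X) = (X + 12)/(X - 25) = (12 + X)/(-25 + X))
1/(√(-377 + 84) + U(u(6, O))) = 1/(√(-377 + 84) + (12 + (18 - 3*6))/(-25 + (18 - 3*6))) = 1/(√(-293) + (12 + (18 - 18))/(-25 + (18 - 18))) = 1/(I*√293 + (12 + 0)/(-25 + 0)) = 1/(I*√293 + 12/(-25)) = 1/(I*√293 - 1/25*12) = 1/(I*√293 - 12/25) = 1/(-12/25 + I*√293)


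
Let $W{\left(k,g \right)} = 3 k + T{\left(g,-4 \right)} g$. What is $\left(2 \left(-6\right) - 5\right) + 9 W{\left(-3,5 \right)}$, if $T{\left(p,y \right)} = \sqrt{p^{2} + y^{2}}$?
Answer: $-98 + 45 \sqrt{41} \approx 190.14$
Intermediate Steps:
$W{\left(k,g \right)} = 3 k + g \sqrt{16 + g^{2}}$ ($W{\left(k,g \right)} = 3 k + \sqrt{g^{2} + \left(-4\right)^{2}} g = 3 k + \sqrt{g^{2} + 16} g = 3 k + \sqrt{16 + g^{2}} g = 3 k + g \sqrt{16 + g^{2}}$)
$\left(2 \left(-6\right) - 5\right) + 9 W{\left(-3,5 \right)} = \left(2 \left(-6\right) - 5\right) + 9 \left(3 \left(-3\right) + 5 \sqrt{16 + 5^{2}}\right) = \left(-12 - 5\right) + 9 \left(-9 + 5 \sqrt{16 + 25}\right) = -17 + 9 \left(-9 + 5 \sqrt{41}\right) = -17 - \left(81 - 45 \sqrt{41}\right) = -98 + 45 \sqrt{41}$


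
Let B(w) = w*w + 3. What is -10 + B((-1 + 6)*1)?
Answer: 18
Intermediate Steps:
B(w) = 3 + w² (B(w) = w² + 3 = 3 + w²)
-10 + B((-1 + 6)*1) = -10 + (3 + ((-1 + 6)*1)²) = -10 + (3 + (5*1)²) = -10 + (3 + 5²) = -10 + (3 + 25) = -10 + 28 = 18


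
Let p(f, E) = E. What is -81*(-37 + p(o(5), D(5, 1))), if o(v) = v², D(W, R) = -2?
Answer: 3159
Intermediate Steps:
-81*(-37 + p(o(5), D(5, 1))) = -81*(-37 - 2) = -81*(-39) = 3159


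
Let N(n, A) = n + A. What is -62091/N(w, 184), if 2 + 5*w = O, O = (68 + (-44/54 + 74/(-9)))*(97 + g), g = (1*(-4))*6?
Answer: -8382285/141002 ≈ -59.448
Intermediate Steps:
g = -24 (g = -4*6 = -24)
O = 116216/27 (O = (68 + (-44/54 + 74/(-9)))*(97 - 24) = (68 + (-44*1/54 + 74*(-⅑)))*73 = (68 + (-22/27 - 74/9))*73 = (68 - 244/27)*73 = (1592/27)*73 = 116216/27 ≈ 4304.3)
w = 116162/135 (w = -⅖ + (⅕)*(116216/27) = -⅖ + 116216/135 = 116162/135 ≈ 860.46)
N(n, A) = A + n
-62091/N(w, 184) = -62091/(184 + 116162/135) = -62091/141002/135 = -62091*135/141002 = -8382285/141002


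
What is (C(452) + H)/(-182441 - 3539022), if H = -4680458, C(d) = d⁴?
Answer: -41735443958/3721463 ≈ -11215.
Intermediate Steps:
(C(452) + H)/(-182441 - 3539022) = (452⁴ - 4680458)/(-182441 - 3539022) = (41740124416 - 4680458)/(-3721463) = 41735443958*(-1/3721463) = -41735443958/3721463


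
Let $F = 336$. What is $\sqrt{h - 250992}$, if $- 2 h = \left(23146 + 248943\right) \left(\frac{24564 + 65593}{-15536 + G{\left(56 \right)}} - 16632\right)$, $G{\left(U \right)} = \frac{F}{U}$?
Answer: $\frac{\sqrt{545848069515489145}}{15530} \approx 47573.0$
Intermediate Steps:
$G{\left(U \right)} = \frac{336}{U}$
$h = \frac{70303748099413}{31060}$ ($h = - \frac{\left(23146 + 248943\right) \left(\frac{24564 + 65593}{-15536 + \frac{336}{56}} - 16632\right)}{2} = - \frac{272089 \left(\frac{90157}{-15536 + 336 \cdot \frac{1}{56}} - 16632\right)}{2} = - \frac{272089 \left(\frac{90157}{-15536 + 6} - 16632\right)}{2} = - \frac{272089 \left(\frac{90157}{-15530} - 16632\right)}{2} = - \frac{272089 \left(90157 \left(- \frac{1}{15530}\right) - 16632\right)}{2} = - \frac{272089 \left(- \frac{90157}{15530} - 16632\right)}{2} = - \frac{272089 \left(- \frac{258385117}{15530}\right)}{2} = \left(- \frac{1}{2}\right) \left(- \frac{70303748099413}{15530}\right) = \frac{70303748099413}{31060} \approx 2.2635 \cdot 10^{9}$)
$\sqrt{h - 250992} = \sqrt{\frac{70303748099413}{31060} - 250992} = \sqrt{\frac{70295952287893}{31060}} = \frac{\sqrt{545848069515489145}}{15530}$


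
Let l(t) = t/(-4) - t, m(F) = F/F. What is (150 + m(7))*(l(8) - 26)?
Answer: -5436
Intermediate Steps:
m(F) = 1
l(t) = -5*t/4 (l(t) = t*(-1/4) - t = -t/4 - t = -5*t/4)
(150 + m(7))*(l(8) - 26) = (150 + 1)*(-5/4*8 - 26) = 151*(-10 - 26) = 151*(-36) = -5436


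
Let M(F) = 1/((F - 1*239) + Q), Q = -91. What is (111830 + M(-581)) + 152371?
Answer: 240687110/911 ≈ 2.6420e+5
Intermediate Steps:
M(F) = 1/(-330 + F) (M(F) = 1/((F - 1*239) - 91) = 1/((F - 239) - 91) = 1/((-239 + F) - 91) = 1/(-330 + F))
(111830 + M(-581)) + 152371 = (111830 + 1/(-330 - 581)) + 152371 = (111830 + 1/(-911)) + 152371 = (111830 - 1/911) + 152371 = 101877129/911 + 152371 = 240687110/911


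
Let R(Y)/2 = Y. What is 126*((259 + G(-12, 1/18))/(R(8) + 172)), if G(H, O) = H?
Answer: 15561/94 ≈ 165.54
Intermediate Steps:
R(Y) = 2*Y
126*((259 + G(-12, 1/18))/(R(8) + 172)) = 126*((259 - 12)/(2*8 + 172)) = 126*(247/(16 + 172)) = 126*(247/188) = 15561/94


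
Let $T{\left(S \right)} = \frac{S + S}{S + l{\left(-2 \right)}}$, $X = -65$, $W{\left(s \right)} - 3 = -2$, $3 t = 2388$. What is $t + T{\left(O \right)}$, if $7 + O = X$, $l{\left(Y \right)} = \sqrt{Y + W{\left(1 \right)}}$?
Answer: $\frac{4137628}{5185} + \frac{144 i}{5185} \approx 798.0 + 0.027772 i$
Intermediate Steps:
$t = 796$ ($t = \frac{1}{3} \cdot 2388 = 796$)
$W{\left(s \right)} = 1$ ($W{\left(s \right)} = 3 - 2 = 1$)
$l{\left(Y \right)} = \sqrt{1 + Y}$ ($l{\left(Y \right)} = \sqrt{Y + 1} = \sqrt{1 + Y}$)
$O = -72$ ($O = -7 - 65 = -72$)
$T{\left(S \right)} = \frac{2 S}{i + S}$ ($T{\left(S \right)} = \frac{S + S}{S + \sqrt{1 - 2}} = \frac{2 S}{S + \sqrt{-1}} = \frac{2 S}{S + i} = \frac{2 S}{i + S}$)
$t + T{\left(O \right)} = 796 + 2 \left(-72\right) \frac{1}{i - 72} = 796 + 2 \left(-72\right) \frac{1}{-72 + i} = 796 + 2 \left(-72\right) \frac{-72 - i}{5185} = 796 + \left(\frac{10368}{5185} + \frac{144 i}{5185}\right) = \frac{4137628}{5185} + \frac{144 i}{5185}$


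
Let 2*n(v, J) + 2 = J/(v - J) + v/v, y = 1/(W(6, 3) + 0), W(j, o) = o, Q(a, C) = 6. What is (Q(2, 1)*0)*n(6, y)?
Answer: 0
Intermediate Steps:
y = ⅓ (y = 1/(3 + 0) = 1/3 = ⅓ ≈ 0.33333)
n(v, J) = -½ + J/(2*(v - J)) (n(v, J) = -1 + (J/(v - J) + v/v)/2 = -1 + (J/(v - J) + 1)/2 = -1 + (1 + J/(v - J))/2 = -1 + (½ + J/(2*(v - J))) = -½ + J/(2*(v - J)))
(Q(2, 1)*0)*n(6, y) = (6*0)*(((½)*6 - 1*⅓)/(⅓ - 1*6)) = 0*((3 - ⅓)/(⅓ - 6)) = 0*((8/3)/(-17/3)) = 0*(-3/17*8/3) = 0*(-8/17) = 0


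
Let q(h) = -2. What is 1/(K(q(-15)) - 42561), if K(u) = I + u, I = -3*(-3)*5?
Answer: -1/42518 ≈ -2.3519e-5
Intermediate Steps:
I = 45 (I = 9*5 = 45)
K(u) = 45 + u
1/(K(q(-15)) - 42561) = 1/((45 - 2) - 42561) = 1/(43 - 42561) = 1/(-42518) = -1/42518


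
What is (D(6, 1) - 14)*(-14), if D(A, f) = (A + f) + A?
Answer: 14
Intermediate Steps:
D(A, f) = f + 2*A
(D(6, 1) - 14)*(-14) = ((1 + 2*6) - 14)*(-14) = ((1 + 12) - 14)*(-14) = (13 - 14)*(-14) = -1*(-14) = 14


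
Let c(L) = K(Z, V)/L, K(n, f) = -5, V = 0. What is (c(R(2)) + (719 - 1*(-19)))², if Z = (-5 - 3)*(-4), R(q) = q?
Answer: 2163841/4 ≈ 5.4096e+5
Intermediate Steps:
Z = 32 (Z = -8*(-4) = 32)
c(L) = -5/L
(c(R(2)) + (719 - 1*(-19)))² = (-5/2 + (719 - 1*(-19)))² = (-5*½ + (719 + 19))² = (-5/2 + 738)² = (1471/2)² = 2163841/4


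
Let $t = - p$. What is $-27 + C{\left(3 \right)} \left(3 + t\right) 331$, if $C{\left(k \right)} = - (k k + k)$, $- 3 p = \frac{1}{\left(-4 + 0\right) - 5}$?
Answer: $- \frac{106163}{9} \approx -11796.0$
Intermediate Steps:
$p = \frac{1}{27}$ ($p = - \frac{1}{3 \left(\left(-4 + 0\right) - 5\right)} = - \frac{1}{3 \left(-4 - 5\right)} = - \frac{1}{3 \left(-9\right)} = \left(- \frac{1}{3}\right) \left(- \frac{1}{9}\right) = \frac{1}{27} \approx 0.037037$)
$C{\left(k \right)} = - k - k^{2}$ ($C{\left(k \right)} = - (k^{2} + k) = - (k + k^{2}) = - k - k^{2}$)
$t = - \frac{1}{27}$ ($t = \left(-1\right) \frac{1}{27} = - \frac{1}{27} \approx -0.037037$)
$-27 + C{\left(3 \right)} \left(3 + t\right) 331 = -27 + \left(-1\right) 3 \left(1 + 3\right) \left(3 - \frac{1}{27}\right) 331 = -27 + \left(-1\right) 3 \cdot 4 \cdot \frac{80}{27} \cdot 331 = -27 + \left(-12\right) \frac{80}{27} \cdot 331 = -27 - \frac{105920}{9} = - \frac{106163}{9}$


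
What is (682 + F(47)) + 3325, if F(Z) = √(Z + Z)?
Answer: 4007 + √94 ≈ 4016.7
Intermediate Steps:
F(Z) = √2*√Z (F(Z) = √(2*Z) = √2*√Z)
(682 + F(47)) + 3325 = (682 + √2*√47) + 3325 = (682 + √94) + 3325 = 4007 + √94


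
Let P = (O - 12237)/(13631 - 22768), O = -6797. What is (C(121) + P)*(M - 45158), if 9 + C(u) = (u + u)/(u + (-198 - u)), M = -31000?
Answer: 5663599676/9137 ≈ 6.1985e+5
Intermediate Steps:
C(u) = -9 - u/99 (C(u) = -9 + (u + u)/(u + (-198 - u)) = -9 + (2*u)/(-198) = -9 + (2*u)*(-1/198) = -9 - u/99)
P = 19034/9137 (P = (-6797 - 12237)/(13631 - 22768) = -19034/(-9137) = -19034*(-1/9137) = 19034/9137 ≈ 2.0832)
(C(121) + P)*(M - 45158) = ((-9 - 1/99*121) + 19034/9137)*(-31000 - 45158) = ((-9 - 11/9) + 19034/9137)*(-76158) = (-92/9 + 19034/9137)*(-76158) = -669298/82233*(-76158) = 5663599676/9137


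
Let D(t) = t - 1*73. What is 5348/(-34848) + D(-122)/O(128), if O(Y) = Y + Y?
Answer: -255139/278784 ≈ -0.91518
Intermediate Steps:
O(Y) = 2*Y
D(t) = -73 + t (D(t) = t - 73 = -73 + t)
5348/(-34848) + D(-122)/O(128) = 5348/(-34848) + (-73 - 122)/((2*128)) = 5348*(-1/34848) - 195/256 = -1337/8712 - 195*1/256 = -1337/8712 - 195/256 = -255139/278784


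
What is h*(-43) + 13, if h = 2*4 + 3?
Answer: -460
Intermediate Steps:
h = 11 (h = 8 + 3 = 11)
h*(-43) + 13 = 11*(-43) + 13 = -473 + 13 = -460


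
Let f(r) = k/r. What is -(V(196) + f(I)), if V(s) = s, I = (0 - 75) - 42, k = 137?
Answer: -22795/117 ≈ -194.83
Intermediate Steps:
I = -117 (I = -75 - 42 = -117)
f(r) = 137/r
-(V(196) + f(I)) = -(196 + 137/(-117)) = -(196 + 137*(-1/117)) = -(196 - 137/117) = -1*22795/117 = -22795/117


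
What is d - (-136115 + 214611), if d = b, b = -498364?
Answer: -576860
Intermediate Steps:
d = -498364
d - (-136115 + 214611) = -498364 - (-136115 + 214611) = -498364 - 1*78496 = -498364 - 78496 = -576860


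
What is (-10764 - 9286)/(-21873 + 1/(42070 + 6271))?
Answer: 484618525/528681346 ≈ 0.91666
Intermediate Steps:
(-10764 - 9286)/(-21873 + 1/(42070 + 6271)) = -20050/(-21873 + 1/48341) = -20050/(-1057362692/48341) = -20050*(-48341/1057362692) = 484618525/528681346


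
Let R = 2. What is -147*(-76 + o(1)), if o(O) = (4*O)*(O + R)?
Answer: 9408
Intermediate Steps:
o(O) = 4*O*(2 + O) (o(O) = (4*O)*(O + 2) = (4*O)*(2 + O) = 4*O*(2 + O))
-147*(-76 + o(1)) = -147*(-76 + 4*1*(2 + 1)) = -147*(-76 + 4*1*3) = -147*(-76 + 12) = -147*(-64) = 9408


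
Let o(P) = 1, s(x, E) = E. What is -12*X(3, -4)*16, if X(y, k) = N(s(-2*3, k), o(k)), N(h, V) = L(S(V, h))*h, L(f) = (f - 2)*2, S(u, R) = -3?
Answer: -7680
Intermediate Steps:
L(f) = -4 + 2*f (L(f) = (-2 + f)*2 = -4 + 2*f)
N(h, V) = -10*h (N(h, V) = (-4 + 2*(-3))*h = (-4 - 6)*h = -10*h)
X(y, k) = -10*k
-12*X(3, -4)*16 = -(-120)*(-4)*16 = -12*40*16 = -480*16 = -7680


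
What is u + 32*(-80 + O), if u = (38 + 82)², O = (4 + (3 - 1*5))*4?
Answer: 12096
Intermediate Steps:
O = 8 (O = (4 + (3 - 5))*4 = (4 - 2)*4 = 2*4 = 8)
u = 14400 (u = 120² = 14400)
u + 32*(-80 + O) = 14400 + 32*(-80 + 8) = 14400 + 32*(-72) = 14400 - 2304 = 12096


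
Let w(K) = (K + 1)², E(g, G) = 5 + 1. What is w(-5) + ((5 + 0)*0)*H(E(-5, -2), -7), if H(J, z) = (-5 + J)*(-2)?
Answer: 16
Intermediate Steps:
E(g, G) = 6
H(J, z) = 10 - 2*J
w(K) = (1 + K)²
w(-5) + ((5 + 0)*0)*H(E(-5, -2), -7) = (1 - 5)² + ((5 + 0)*0)*(10 - 2*6) = (-4)² + (5*0)*(10 - 12) = 16 + 0*(-2) = 16 + 0 = 16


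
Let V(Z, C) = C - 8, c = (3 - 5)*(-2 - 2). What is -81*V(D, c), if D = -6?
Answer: 0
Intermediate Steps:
c = 8 (c = -2*(-4) = 8)
V(Z, C) = -8 + C
-81*V(D, c) = -81*(-8 + 8) = -81*0 = 0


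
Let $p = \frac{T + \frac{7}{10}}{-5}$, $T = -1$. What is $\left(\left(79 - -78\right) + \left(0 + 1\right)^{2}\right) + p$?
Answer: $\frac{7903}{50} \approx 158.06$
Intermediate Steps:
$p = \frac{3}{50}$ ($p = \frac{-1 + \frac{7}{10}}{-5} = \left(-1 + 7 \cdot \frac{1}{10}\right) \left(- \frac{1}{5}\right) = \left(-1 + \frac{7}{10}\right) \left(- \frac{1}{5}\right) = \left(- \frac{3}{10}\right) \left(- \frac{1}{5}\right) = \frac{3}{50} \approx 0.06$)
$\left(\left(79 - -78\right) + \left(0 + 1\right)^{2}\right) + p = \left(\left(79 - -78\right) + \left(0 + 1\right)^{2}\right) + \frac{3}{50} = \left(\left(79 + 78\right) + 1^{2}\right) + \frac{3}{50} = \left(157 + 1\right) + \frac{3}{50} = 158 + \frac{3}{50} = \frac{7903}{50}$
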